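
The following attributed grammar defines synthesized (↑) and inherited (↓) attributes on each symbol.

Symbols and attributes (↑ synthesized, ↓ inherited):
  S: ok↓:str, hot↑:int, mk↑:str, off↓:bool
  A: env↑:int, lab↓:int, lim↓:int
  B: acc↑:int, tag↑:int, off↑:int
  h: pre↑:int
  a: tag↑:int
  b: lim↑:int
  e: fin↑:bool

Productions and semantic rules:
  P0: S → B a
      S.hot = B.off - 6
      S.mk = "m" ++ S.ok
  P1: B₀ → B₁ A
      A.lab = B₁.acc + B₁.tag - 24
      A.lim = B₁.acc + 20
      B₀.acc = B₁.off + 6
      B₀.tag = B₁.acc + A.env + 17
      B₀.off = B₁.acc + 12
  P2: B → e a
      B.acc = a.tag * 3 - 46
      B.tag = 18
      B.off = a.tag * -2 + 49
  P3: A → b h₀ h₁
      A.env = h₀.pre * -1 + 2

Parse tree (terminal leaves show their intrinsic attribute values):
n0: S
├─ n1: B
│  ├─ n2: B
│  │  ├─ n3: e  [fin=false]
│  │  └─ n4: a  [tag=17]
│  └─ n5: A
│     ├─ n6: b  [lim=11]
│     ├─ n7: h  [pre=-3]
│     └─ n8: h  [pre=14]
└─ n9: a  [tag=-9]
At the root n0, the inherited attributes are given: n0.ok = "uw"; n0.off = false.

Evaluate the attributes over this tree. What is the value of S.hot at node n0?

1. n0.ok = "uw"  [given at root]
2. n0.off = false  [given at root]
3. n3.fin = false  [terminal]
4. n4.tag = 17  [terminal]
5. n2.acc = 5  [a.tag * 3 - 46]
6. n2.tag = 18  [18]
7. n2.off = 15  [a.tag * -2 + 49]
8. n5.lab = -1  [B₁.acc + B₁.tag - 24]
9. n5.lim = 25  [B₁.acc + 20]
10. n6.lim = 11  [terminal]
11. n7.pre = -3  [terminal]
12. n8.pre = 14  [terminal]
13. n5.env = 5  [h₀.pre * -1 + 2]
14. n1.acc = 21  [B₁.off + 6]
15. n1.tag = 27  [B₁.acc + A.env + 17]
16. n1.off = 17  [B₁.acc + 12]
17. n9.tag = -9  [terminal]
18. n0.hot = 11  [B.off - 6]
19. n0.mk = "muw"  ["m" ++ S.ok]

11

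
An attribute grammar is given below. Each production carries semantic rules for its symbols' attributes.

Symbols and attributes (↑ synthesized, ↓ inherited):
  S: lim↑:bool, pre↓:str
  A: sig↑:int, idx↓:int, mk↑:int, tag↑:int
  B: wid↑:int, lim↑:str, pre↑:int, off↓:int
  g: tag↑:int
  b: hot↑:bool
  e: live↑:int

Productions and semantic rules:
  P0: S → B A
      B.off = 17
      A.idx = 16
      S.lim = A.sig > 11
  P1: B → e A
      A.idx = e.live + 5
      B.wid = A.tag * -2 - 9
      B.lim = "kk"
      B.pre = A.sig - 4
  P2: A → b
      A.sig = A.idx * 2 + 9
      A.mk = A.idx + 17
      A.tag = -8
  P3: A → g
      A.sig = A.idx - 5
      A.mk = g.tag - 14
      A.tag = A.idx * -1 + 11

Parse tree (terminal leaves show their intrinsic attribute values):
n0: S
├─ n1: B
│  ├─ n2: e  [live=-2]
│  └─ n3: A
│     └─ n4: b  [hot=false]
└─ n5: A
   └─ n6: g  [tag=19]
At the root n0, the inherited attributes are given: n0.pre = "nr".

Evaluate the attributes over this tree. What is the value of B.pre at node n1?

11

1. n0.pre = "nr"  [given at root]
2. n1.off = 17  [17]
3. n2.live = -2  [terminal]
4. n3.idx = 3  [e.live + 5]
5. n4.hot = false  [terminal]
6. n3.sig = 15  [A.idx * 2 + 9]
7. n3.mk = 20  [A.idx + 17]
8. n3.tag = -8  [-8]
9. n1.wid = 7  [A.tag * -2 - 9]
10. n1.lim = "kk"  ["kk"]
11. n1.pre = 11  [A.sig - 4]
12. n5.idx = 16  [16]
13. n6.tag = 19  [terminal]
14. n5.sig = 11  [A.idx - 5]
15. n5.mk = 5  [g.tag - 14]
16. n5.tag = -5  [A.idx * -1 + 11]
17. n0.lim = false  [A.sig > 11]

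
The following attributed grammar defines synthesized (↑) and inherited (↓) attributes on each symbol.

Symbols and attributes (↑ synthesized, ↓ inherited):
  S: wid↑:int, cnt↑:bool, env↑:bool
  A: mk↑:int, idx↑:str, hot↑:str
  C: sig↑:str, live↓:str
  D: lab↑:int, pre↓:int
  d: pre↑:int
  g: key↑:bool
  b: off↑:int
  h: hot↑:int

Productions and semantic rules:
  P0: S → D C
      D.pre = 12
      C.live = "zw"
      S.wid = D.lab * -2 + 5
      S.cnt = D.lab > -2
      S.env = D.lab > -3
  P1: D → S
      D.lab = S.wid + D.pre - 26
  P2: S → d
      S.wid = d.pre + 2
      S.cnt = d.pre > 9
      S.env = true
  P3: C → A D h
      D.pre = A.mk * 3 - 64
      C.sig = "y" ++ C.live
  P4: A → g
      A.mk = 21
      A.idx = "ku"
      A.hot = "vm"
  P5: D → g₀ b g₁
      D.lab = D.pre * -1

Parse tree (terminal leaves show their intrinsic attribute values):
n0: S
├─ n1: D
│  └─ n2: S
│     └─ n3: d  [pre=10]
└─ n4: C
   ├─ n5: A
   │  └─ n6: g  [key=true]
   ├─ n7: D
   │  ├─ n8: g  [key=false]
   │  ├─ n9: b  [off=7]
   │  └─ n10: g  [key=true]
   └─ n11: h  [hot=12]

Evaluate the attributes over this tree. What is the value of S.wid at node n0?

1. n1.pre = 12  [12]
2. n3.pre = 10  [terminal]
3. n2.wid = 12  [d.pre + 2]
4. n2.cnt = true  [d.pre > 9]
5. n2.env = true  [true]
6. n1.lab = -2  [S.wid + D.pre - 26]
7. n4.live = "zw"  ["zw"]
8. n6.key = true  [terminal]
9. n5.mk = 21  [21]
10. n5.idx = "ku"  ["ku"]
11. n5.hot = "vm"  ["vm"]
12. n7.pre = -1  [A.mk * 3 - 64]
13. n8.key = false  [terminal]
14. n9.off = 7  [terminal]
15. n10.key = true  [terminal]
16. n7.lab = 1  [D.pre * -1]
17. n11.hot = 12  [terminal]
18. n4.sig = "yzw"  ["y" ++ C.live]
19. n0.wid = 9  [D.lab * -2 + 5]
20. n0.cnt = false  [D.lab > -2]
21. n0.env = true  [D.lab > -3]

9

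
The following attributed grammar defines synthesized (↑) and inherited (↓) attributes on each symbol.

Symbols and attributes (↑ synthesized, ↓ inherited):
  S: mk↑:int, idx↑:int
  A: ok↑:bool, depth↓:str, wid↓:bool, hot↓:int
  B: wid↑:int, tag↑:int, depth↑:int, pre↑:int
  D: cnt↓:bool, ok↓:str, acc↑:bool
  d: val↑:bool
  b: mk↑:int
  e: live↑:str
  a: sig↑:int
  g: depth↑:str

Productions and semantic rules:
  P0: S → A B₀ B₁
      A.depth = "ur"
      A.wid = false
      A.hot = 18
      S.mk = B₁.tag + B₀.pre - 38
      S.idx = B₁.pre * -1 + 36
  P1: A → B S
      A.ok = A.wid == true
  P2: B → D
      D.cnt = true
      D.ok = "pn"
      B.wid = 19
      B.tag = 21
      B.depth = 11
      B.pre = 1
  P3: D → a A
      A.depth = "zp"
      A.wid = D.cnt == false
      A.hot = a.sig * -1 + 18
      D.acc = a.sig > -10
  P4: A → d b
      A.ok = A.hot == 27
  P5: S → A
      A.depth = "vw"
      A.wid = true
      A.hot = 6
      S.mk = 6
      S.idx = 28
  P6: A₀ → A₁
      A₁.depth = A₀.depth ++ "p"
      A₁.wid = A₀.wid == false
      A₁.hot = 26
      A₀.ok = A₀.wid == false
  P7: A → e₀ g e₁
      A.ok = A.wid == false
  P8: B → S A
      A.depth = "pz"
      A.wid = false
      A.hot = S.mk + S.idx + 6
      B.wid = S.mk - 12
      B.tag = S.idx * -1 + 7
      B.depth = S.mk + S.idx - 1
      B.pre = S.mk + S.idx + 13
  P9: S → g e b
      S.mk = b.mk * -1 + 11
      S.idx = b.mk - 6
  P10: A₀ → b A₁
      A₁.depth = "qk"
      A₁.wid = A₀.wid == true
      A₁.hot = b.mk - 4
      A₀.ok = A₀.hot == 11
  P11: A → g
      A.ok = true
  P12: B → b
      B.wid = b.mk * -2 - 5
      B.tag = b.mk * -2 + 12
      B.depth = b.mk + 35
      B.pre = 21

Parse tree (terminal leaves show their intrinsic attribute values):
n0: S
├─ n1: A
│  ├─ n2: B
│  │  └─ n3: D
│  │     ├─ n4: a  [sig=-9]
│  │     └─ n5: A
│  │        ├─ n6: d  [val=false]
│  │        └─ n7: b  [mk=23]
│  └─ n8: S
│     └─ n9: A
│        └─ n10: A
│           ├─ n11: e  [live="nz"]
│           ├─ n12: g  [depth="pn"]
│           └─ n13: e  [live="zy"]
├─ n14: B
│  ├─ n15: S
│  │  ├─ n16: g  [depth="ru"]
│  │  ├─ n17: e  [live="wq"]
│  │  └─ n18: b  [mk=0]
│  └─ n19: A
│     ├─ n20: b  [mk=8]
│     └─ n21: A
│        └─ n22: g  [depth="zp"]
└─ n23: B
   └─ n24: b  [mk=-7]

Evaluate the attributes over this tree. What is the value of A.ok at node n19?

1. n1.depth = "ur"  ["ur"]
2. n1.wid = false  [false]
3. n1.hot = 18  [18]
4. n3.cnt = true  [true]
5. n3.ok = "pn"  ["pn"]
6. n4.sig = -9  [terminal]
7. n5.depth = "zp"  ["zp"]
8. n5.wid = false  [D.cnt == false]
9. n5.hot = 27  [a.sig * -1 + 18]
10. n6.val = false  [terminal]
11. n7.mk = 23  [terminal]
12. n5.ok = true  [A.hot == 27]
13. n3.acc = true  [a.sig > -10]
14. n2.wid = 19  [19]
15. n2.tag = 21  [21]
16. n2.depth = 11  [11]
17. n2.pre = 1  [1]
18. n9.depth = "vw"  ["vw"]
19. n9.wid = true  [true]
20. n9.hot = 6  [6]
21. n10.depth = "vwp"  [A₀.depth ++ "p"]
22. n10.wid = false  [A₀.wid == false]
23. n10.hot = 26  [26]
24. n11.live = "nz"  [terminal]
25. n12.depth = "pn"  [terminal]
26. n13.live = "zy"  [terminal]
27. n10.ok = true  [A.wid == false]
28. n9.ok = false  [A₀.wid == false]
29. n8.mk = 6  [6]
30. n8.idx = 28  [28]
31. n1.ok = false  [A.wid == true]
32. n16.depth = "ru"  [terminal]
33. n17.live = "wq"  [terminal]
34. n18.mk = 0  [terminal]
35. n15.mk = 11  [b.mk * -1 + 11]
36. n15.idx = -6  [b.mk - 6]
37. n19.depth = "pz"  ["pz"]
38. n19.wid = false  [false]
39. n19.hot = 11  [S.mk + S.idx + 6]
40. n20.mk = 8  [terminal]
41. n21.depth = "qk"  ["qk"]
42. n21.wid = false  [A₀.wid == true]
43. n21.hot = 4  [b.mk - 4]
44. n22.depth = "zp"  [terminal]
45. n21.ok = true  [true]
46. n19.ok = true  [A₀.hot == 11]
47. n14.wid = -1  [S.mk - 12]
48. n14.tag = 13  [S.idx * -1 + 7]
49. n14.depth = 4  [S.mk + S.idx - 1]
50. n14.pre = 18  [S.mk + S.idx + 13]
51. n24.mk = -7  [terminal]
52. n23.wid = 9  [b.mk * -2 - 5]
53. n23.tag = 26  [b.mk * -2 + 12]
54. n23.depth = 28  [b.mk + 35]
55. n23.pre = 21  [21]
56. n0.mk = 6  [B₁.tag + B₀.pre - 38]
57. n0.idx = 15  [B₁.pre * -1 + 36]

true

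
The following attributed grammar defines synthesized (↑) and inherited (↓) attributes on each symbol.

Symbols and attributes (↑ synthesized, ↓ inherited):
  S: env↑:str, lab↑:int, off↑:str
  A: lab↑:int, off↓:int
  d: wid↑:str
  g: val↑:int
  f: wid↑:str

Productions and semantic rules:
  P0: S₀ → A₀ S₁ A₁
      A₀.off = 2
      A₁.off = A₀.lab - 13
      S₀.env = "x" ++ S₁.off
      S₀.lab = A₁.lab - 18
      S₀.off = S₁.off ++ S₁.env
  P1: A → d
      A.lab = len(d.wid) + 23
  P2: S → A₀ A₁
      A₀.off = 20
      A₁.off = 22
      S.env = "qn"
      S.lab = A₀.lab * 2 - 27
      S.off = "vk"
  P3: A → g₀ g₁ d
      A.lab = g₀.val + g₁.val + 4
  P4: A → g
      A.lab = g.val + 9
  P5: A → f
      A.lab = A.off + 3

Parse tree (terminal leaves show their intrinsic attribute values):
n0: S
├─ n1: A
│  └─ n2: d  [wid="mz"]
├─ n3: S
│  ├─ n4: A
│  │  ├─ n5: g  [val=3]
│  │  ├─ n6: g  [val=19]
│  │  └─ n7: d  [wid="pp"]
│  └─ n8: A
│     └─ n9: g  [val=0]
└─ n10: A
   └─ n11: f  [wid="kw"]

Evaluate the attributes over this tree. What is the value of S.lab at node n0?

-3

1. n1.off = 2  [2]
2. n2.wid = "mz"  [terminal]
3. n1.lab = 25  [len(d.wid) + 23]
4. n4.off = 20  [20]
5. n5.val = 3  [terminal]
6. n6.val = 19  [terminal]
7. n7.wid = "pp"  [terminal]
8. n4.lab = 26  [g₀.val + g₁.val + 4]
9. n8.off = 22  [22]
10. n9.val = 0  [terminal]
11. n8.lab = 9  [g.val + 9]
12. n3.env = "qn"  ["qn"]
13. n3.lab = 25  [A₀.lab * 2 - 27]
14. n3.off = "vk"  ["vk"]
15. n10.off = 12  [A₀.lab - 13]
16. n11.wid = "kw"  [terminal]
17. n10.lab = 15  [A.off + 3]
18. n0.env = "xvk"  ["x" ++ S₁.off]
19. n0.lab = -3  [A₁.lab - 18]
20. n0.off = "vkqn"  [S₁.off ++ S₁.env]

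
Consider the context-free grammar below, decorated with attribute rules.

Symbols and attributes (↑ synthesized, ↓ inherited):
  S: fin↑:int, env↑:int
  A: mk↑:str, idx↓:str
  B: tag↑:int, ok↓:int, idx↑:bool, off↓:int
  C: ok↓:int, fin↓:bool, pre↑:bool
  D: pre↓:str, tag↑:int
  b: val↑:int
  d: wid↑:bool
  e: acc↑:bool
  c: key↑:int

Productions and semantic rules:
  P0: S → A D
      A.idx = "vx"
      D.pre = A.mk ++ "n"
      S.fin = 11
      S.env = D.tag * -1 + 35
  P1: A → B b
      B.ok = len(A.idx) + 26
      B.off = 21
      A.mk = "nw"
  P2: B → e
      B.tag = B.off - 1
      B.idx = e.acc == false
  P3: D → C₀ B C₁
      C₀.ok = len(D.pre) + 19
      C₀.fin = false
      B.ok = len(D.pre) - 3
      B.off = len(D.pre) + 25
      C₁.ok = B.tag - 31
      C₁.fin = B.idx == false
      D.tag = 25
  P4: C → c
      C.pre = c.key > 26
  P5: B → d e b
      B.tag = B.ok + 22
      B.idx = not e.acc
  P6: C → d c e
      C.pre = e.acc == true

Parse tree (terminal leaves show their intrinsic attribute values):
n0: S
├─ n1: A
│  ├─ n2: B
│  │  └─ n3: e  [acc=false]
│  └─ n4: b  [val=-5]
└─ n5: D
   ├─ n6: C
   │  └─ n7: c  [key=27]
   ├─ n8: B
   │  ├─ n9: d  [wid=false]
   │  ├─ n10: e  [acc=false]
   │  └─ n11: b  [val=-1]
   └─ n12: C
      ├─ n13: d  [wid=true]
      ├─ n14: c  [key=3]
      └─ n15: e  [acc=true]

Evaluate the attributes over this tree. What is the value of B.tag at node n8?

1. n1.idx = "vx"  ["vx"]
2. n2.ok = 28  [len(A.idx) + 26]
3. n2.off = 21  [21]
4. n3.acc = false  [terminal]
5. n2.tag = 20  [B.off - 1]
6. n2.idx = true  [e.acc == false]
7. n4.val = -5  [terminal]
8. n1.mk = "nw"  ["nw"]
9. n5.pre = "nwn"  [A.mk ++ "n"]
10. n6.ok = 22  [len(D.pre) + 19]
11. n6.fin = false  [false]
12. n7.key = 27  [terminal]
13. n6.pre = true  [c.key > 26]
14. n8.ok = 0  [len(D.pre) - 3]
15. n8.off = 28  [len(D.pre) + 25]
16. n9.wid = false  [terminal]
17. n10.acc = false  [terminal]
18. n11.val = -1  [terminal]
19. n8.tag = 22  [B.ok + 22]
20. n8.idx = true  [not e.acc]
21. n12.ok = -9  [B.tag - 31]
22. n12.fin = false  [B.idx == false]
23. n13.wid = true  [terminal]
24. n14.key = 3  [terminal]
25. n15.acc = true  [terminal]
26. n12.pre = true  [e.acc == true]
27. n5.tag = 25  [25]
28. n0.fin = 11  [11]
29. n0.env = 10  [D.tag * -1 + 35]

22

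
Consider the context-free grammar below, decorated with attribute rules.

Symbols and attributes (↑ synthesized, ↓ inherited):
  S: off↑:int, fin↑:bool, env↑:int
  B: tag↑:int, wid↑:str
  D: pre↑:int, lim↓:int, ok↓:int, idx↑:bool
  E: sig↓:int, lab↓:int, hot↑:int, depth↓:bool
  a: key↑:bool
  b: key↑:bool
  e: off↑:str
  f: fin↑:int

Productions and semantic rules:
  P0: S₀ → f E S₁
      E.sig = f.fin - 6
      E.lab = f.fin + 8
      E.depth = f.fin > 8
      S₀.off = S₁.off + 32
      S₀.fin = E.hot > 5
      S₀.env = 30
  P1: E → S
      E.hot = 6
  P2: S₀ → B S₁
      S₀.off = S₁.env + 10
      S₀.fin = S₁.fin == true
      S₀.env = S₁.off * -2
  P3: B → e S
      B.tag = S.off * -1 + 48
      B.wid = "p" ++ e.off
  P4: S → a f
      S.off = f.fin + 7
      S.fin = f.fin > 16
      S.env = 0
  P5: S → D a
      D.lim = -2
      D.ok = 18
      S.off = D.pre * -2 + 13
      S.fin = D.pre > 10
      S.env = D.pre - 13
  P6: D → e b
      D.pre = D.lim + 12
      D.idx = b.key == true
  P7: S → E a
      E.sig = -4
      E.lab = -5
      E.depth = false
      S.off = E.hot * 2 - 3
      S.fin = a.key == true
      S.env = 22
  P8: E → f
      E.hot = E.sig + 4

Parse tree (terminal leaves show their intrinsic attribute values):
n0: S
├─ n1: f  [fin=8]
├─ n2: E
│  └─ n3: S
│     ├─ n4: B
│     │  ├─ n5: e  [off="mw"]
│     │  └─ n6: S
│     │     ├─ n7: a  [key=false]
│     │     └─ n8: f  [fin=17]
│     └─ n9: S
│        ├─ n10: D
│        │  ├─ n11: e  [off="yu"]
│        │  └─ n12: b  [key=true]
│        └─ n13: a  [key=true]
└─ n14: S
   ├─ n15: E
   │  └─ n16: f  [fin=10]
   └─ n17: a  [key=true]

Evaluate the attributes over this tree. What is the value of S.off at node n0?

29

1. n1.fin = 8  [terminal]
2. n2.sig = 2  [f.fin - 6]
3. n2.lab = 16  [f.fin + 8]
4. n2.depth = false  [f.fin > 8]
5. n5.off = "mw"  [terminal]
6. n7.key = false  [terminal]
7. n8.fin = 17  [terminal]
8. n6.off = 24  [f.fin + 7]
9. n6.fin = true  [f.fin > 16]
10. n6.env = 0  [0]
11. n4.tag = 24  [S.off * -1 + 48]
12. n4.wid = "pmw"  ["p" ++ e.off]
13. n10.lim = -2  [-2]
14. n10.ok = 18  [18]
15. n11.off = "yu"  [terminal]
16. n12.key = true  [terminal]
17. n10.pre = 10  [D.lim + 12]
18. n10.idx = true  [b.key == true]
19. n13.key = true  [terminal]
20. n9.off = -7  [D.pre * -2 + 13]
21. n9.fin = false  [D.pre > 10]
22. n9.env = -3  [D.pre - 13]
23. n3.off = 7  [S₁.env + 10]
24. n3.fin = false  [S₁.fin == true]
25. n3.env = 14  [S₁.off * -2]
26. n2.hot = 6  [6]
27. n15.sig = -4  [-4]
28. n15.lab = -5  [-5]
29. n15.depth = false  [false]
30. n16.fin = 10  [terminal]
31. n15.hot = 0  [E.sig + 4]
32. n17.key = true  [terminal]
33. n14.off = -3  [E.hot * 2 - 3]
34. n14.fin = true  [a.key == true]
35. n14.env = 22  [22]
36. n0.off = 29  [S₁.off + 32]
37. n0.fin = true  [E.hot > 5]
38. n0.env = 30  [30]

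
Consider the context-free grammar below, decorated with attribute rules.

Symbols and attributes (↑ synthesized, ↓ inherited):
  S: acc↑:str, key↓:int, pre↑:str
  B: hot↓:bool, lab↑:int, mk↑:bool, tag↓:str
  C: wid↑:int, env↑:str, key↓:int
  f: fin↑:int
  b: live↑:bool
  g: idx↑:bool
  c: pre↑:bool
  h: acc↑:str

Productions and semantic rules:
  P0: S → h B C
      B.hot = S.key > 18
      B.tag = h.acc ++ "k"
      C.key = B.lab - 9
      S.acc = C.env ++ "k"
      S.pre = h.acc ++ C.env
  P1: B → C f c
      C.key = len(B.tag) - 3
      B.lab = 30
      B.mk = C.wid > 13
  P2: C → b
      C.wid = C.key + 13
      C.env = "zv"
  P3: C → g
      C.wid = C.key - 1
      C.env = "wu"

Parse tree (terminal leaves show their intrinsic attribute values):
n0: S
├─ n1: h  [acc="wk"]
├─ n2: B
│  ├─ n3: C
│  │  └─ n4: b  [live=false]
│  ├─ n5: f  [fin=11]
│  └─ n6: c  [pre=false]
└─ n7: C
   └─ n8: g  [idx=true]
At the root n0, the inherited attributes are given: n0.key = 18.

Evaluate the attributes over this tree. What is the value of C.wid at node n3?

1. n0.key = 18  [given at root]
2. n1.acc = "wk"  [terminal]
3. n2.hot = false  [S.key > 18]
4. n2.tag = "wkk"  [h.acc ++ "k"]
5. n3.key = 0  [len(B.tag) - 3]
6. n4.live = false  [terminal]
7. n3.wid = 13  [C.key + 13]
8. n3.env = "zv"  ["zv"]
9. n5.fin = 11  [terminal]
10. n6.pre = false  [terminal]
11. n2.lab = 30  [30]
12. n2.mk = false  [C.wid > 13]
13. n7.key = 21  [B.lab - 9]
14. n8.idx = true  [terminal]
15. n7.wid = 20  [C.key - 1]
16. n7.env = "wu"  ["wu"]
17. n0.acc = "wuk"  [C.env ++ "k"]
18. n0.pre = "wkwu"  [h.acc ++ C.env]

13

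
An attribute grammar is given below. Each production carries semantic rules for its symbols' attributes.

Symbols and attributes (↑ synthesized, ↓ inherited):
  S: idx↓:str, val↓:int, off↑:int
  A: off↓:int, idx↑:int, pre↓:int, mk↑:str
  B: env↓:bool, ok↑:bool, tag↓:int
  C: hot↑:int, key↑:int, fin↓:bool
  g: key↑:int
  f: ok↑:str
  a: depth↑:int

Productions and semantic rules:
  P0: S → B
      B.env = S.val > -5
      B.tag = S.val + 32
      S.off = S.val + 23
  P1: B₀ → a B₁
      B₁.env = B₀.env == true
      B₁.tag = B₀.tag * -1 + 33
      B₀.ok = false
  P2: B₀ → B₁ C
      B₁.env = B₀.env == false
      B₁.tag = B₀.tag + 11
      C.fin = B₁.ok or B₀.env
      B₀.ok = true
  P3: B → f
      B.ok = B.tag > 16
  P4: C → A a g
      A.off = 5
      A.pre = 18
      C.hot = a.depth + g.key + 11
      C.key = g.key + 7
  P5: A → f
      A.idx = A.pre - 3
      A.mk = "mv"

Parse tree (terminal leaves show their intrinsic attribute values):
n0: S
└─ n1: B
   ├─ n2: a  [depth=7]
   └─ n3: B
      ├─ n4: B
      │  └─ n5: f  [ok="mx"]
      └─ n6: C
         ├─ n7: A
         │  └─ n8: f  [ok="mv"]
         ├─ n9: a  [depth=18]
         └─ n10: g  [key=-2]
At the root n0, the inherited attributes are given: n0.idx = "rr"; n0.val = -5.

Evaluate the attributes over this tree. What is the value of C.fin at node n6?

true

1. n0.idx = "rr"  [given at root]
2. n0.val = -5  [given at root]
3. n1.env = false  [S.val > -5]
4. n1.tag = 27  [S.val + 32]
5. n2.depth = 7  [terminal]
6. n3.env = false  [B₀.env == true]
7. n3.tag = 6  [B₀.tag * -1 + 33]
8. n4.env = true  [B₀.env == false]
9. n4.tag = 17  [B₀.tag + 11]
10. n5.ok = "mx"  [terminal]
11. n4.ok = true  [B.tag > 16]
12. n6.fin = true  [B₁.ok or B₀.env]
13. n7.off = 5  [5]
14. n7.pre = 18  [18]
15. n8.ok = "mv"  [terminal]
16. n7.idx = 15  [A.pre - 3]
17. n7.mk = "mv"  ["mv"]
18. n9.depth = 18  [terminal]
19. n10.key = -2  [terminal]
20. n6.hot = 27  [a.depth + g.key + 11]
21. n6.key = 5  [g.key + 7]
22. n3.ok = true  [true]
23. n1.ok = false  [false]
24. n0.off = 18  [S.val + 23]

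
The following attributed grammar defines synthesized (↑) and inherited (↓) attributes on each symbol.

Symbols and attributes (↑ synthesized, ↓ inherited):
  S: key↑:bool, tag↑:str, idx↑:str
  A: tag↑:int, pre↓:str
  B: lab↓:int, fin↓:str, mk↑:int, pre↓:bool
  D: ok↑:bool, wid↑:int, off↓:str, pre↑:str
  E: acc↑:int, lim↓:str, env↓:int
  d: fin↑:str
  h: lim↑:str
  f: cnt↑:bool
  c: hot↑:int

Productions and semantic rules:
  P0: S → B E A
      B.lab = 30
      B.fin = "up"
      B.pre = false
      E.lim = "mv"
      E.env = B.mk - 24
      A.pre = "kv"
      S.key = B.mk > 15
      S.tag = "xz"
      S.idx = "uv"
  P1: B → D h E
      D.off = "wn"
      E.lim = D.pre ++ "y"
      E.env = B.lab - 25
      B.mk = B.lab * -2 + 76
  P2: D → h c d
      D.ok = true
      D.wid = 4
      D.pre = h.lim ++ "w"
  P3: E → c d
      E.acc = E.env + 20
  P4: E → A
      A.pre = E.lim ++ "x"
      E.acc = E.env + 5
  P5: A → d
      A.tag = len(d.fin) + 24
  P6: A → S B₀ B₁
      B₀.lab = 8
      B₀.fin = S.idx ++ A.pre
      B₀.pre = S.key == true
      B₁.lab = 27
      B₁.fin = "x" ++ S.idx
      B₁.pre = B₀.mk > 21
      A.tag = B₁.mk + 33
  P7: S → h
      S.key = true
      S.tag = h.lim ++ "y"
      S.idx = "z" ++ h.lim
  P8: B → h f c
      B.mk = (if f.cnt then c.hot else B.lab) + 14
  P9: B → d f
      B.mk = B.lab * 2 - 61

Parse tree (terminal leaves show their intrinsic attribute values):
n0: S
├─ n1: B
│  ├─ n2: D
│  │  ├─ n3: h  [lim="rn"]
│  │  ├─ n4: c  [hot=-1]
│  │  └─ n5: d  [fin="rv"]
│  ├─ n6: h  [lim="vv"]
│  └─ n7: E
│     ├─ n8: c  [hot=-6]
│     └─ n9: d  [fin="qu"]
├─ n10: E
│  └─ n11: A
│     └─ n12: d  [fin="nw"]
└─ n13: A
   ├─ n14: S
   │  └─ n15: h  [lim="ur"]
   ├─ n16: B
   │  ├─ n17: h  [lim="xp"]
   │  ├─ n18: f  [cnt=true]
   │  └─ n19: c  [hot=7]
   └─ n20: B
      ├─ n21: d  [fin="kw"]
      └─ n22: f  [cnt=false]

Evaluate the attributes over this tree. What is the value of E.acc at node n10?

-3

1. n1.lab = 30  [30]
2. n1.fin = "up"  ["up"]
3. n1.pre = false  [false]
4. n2.off = "wn"  ["wn"]
5. n3.lim = "rn"  [terminal]
6. n4.hot = -1  [terminal]
7. n5.fin = "rv"  [terminal]
8. n2.ok = true  [true]
9. n2.wid = 4  [4]
10. n2.pre = "rnw"  [h.lim ++ "w"]
11. n6.lim = "vv"  [terminal]
12. n7.lim = "rnwy"  [D.pre ++ "y"]
13. n7.env = 5  [B.lab - 25]
14. n8.hot = -6  [terminal]
15. n9.fin = "qu"  [terminal]
16. n7.acc = 25  [E.env + 20]
17. n1.mk = 16  [B.lab * -2 + 76]
18. n10.lim = "mv"  ["mv"]
19. n10.env = -8  [B.mk - 24]
20. n11.pre = "mvx"  [E.lim ++ "x"]
21. n12.fin = "nw"  [terminal]
22. n11.tag = 26  [len(d.fin) + 24]
23. n10.acc = -3  [E.env + 5]
24. n13.pre = "kv"  ["kv"]
25. n15.lim = "ur"  [terminal]
26. n14.key = true  [true]
27. n14.tag = "ury"  [h.lim ++ "y"]
28. n14.idx = "zur"  ["z" ++ h.lim]
29. n16.lab = 8  [8]
30. n16.fin = "zurkv"  [S.idx ++ A.pre]
31. n16.pre = true  [S.key == true]
32. n17.lim = "xp"  [terminal]
33. n18.cnt = true  [terminal]
34. n19.hot = 7  [terminal]
35. n16.mk = 21  [(if f.cnt then c.hot else B.lab) + 14]
36. n20.lab = 27  [27]
37. n20.fin = "xzur"  ["x" ++ S.idx]
38. n20.pre = false  [B₀.mk > 21]
39. n21.fin = "kw"  [terminal]
40. n22.cnt = false  [terminal]
41. n20.mk = -7  [B.lab * 2 - 61]
42. n13.tag = 26  [B₁.mk + 33]
43. n0.key = true  [B.mk > 15]
44. n0.tag = "xz"  ["xz"]
45. n0.idx = "uv"  ["uv"]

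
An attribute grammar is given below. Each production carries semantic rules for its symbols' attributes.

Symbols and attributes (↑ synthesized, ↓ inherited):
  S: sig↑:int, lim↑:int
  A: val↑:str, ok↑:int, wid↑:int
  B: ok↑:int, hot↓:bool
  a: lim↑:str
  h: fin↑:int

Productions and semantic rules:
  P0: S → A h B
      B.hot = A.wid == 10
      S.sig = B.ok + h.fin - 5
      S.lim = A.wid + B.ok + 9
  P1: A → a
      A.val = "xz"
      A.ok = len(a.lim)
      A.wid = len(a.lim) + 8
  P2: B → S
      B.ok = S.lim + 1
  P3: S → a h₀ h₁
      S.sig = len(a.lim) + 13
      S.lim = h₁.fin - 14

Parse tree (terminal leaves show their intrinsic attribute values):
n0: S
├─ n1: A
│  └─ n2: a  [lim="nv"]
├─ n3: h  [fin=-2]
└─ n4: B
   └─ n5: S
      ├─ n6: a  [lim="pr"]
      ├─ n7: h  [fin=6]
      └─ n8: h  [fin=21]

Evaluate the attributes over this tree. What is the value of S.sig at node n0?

1. n2.lim = "nv"  [terminal]
2. n1.val = "xz"  ["xz"]
3. n1.ok = 2  [len(a.lim)]
4. n1.wid = 10  [len(a.lim) + 8]
5. n3.fin = -2  [terminal]
6. n4.hot = true  [A.wid == 10]
7. n6.lim = "pr"  [terminal]
8. n7.fin = 6  [terminal]
9. n8.fin = 21  [terminal]
10. n5.sig = 15  [len(a.lim) + 13]
11. n5.lim = 7  [h₁.fin - 14]
12. n4.ok = 8  [S.lim + 1]
13. n0.sig = 1  [B.ok + h.fin - 5]
14. n0.lim = 27  [A.wid + B.ok + 9]

1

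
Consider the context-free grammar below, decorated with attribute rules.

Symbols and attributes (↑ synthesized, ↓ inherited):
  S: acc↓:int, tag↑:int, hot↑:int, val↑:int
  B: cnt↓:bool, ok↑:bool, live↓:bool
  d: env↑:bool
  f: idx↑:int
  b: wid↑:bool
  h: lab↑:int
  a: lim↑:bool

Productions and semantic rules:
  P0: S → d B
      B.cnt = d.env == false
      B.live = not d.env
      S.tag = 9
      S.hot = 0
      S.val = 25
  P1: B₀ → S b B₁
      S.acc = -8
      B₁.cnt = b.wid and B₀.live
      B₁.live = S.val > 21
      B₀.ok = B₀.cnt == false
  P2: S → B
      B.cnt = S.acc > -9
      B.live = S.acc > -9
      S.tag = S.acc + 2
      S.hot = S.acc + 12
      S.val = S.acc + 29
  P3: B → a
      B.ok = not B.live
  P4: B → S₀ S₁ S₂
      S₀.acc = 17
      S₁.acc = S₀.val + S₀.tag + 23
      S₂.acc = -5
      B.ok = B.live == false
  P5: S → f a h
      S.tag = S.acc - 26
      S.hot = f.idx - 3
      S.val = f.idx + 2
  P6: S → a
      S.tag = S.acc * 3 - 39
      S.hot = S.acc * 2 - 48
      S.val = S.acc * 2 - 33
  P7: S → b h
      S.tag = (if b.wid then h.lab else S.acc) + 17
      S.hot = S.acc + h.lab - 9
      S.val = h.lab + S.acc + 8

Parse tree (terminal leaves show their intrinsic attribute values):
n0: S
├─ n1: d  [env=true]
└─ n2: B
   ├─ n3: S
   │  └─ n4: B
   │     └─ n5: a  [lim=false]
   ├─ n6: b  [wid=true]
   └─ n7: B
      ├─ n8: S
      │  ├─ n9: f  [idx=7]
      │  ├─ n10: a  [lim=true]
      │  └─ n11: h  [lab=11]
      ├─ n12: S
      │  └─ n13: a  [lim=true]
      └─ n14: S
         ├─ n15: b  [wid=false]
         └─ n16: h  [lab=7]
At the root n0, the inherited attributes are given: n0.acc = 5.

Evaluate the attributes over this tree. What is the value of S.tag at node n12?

30

1. n0.acc = 5  [given at root]
2. n1.env = true  [terminal]
3. n2.cnt = false  [d.env == false]
4. n2.live = false  [not d.env]
5. n3.acc = -8  [-8]
6. n4.cnt = true  [S.acc > -9]
7. n4.live = true  [S.acc > -9]
8. n5.lim = false  [terminal]
9. n4.ok = false  [not B.live]
10. n3.tag = -6  [S.acc + 2]
11. n3.hot = 4  [S.acc + 12]
12. n3.val = 21  [S.acc + 29]
13. n6.wid = true  [terminal]
14. n7.cnt = false  [b.wid and B₀.live]
15. n7.live = false  [S.val > 21]
16. n8.acc = 17  [17]
17. n9.idx = 7  [terminal]
18. n10.lim = true  [terminal]
19. n11.lab = 11  [terminal]
20. n8.tag = -9  [S.acc - 26]
21. n8.hot = 4  [f.idx - 3]
22. n8.val = 9  [f.idx + 2]
23. n12.acc = 23  [S₀.val + S₀.tag + 23]
24. n13.lim = true  [terminal]
25. n12.tag = 30  [S.acc * 3 - 39]
26. n12.hot = -2  [S.acc * 2 - 48]
27. n12.val = 13  [S.acc * 2 - 33]
28. n14.acc = -5  [-5]
29. n15.wid = false  [terminal]
30. n16.lab = 7  [terminal]
31. n14.tag = 12  [(if b.wid then h.lab else S.acc) + 17]
32. n14.hot = -7  [S.acc + h.lab - 9]
33. n14.val = 10  [h.lab + S.acc + 8]
34. n7.ok = true  [B.live == false]
35. n2.ok = true  [B₀.cnt == false]
36. n0.tag = 9  [9]
37. n0.hot = 0  [0]
38. n0.val = 25  [25]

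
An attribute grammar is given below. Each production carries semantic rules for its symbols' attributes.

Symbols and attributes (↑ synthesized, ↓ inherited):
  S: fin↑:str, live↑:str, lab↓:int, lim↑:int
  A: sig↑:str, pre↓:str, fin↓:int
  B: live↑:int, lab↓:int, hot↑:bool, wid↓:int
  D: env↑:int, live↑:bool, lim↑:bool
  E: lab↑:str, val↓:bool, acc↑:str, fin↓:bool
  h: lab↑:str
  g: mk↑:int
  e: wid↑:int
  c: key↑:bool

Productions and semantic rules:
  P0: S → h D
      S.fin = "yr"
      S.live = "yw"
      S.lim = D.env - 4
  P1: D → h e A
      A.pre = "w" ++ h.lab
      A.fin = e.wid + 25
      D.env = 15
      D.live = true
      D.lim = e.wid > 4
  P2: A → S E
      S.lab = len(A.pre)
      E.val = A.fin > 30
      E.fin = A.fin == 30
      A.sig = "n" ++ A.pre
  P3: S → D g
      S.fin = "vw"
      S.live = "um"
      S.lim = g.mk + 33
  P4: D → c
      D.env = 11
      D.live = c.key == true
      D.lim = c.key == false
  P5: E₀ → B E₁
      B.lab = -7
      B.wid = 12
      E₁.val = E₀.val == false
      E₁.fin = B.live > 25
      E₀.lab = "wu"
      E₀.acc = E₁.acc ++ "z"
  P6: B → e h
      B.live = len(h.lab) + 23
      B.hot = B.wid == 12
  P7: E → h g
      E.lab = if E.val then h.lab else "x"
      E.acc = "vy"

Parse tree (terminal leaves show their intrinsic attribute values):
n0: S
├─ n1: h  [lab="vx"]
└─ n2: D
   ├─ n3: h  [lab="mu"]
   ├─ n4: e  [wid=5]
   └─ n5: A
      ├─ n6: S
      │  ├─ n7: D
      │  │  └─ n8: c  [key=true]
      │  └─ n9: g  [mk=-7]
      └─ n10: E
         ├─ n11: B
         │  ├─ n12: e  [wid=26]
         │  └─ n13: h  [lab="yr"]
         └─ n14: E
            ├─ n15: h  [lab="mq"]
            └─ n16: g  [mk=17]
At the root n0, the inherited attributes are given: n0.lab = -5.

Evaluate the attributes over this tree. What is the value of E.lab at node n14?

"mq"

1. n0.lab = -5  [given at root]
2. n1.lab = "vx"  [terminal]
3. n3.lab = "mu"  [terminal]
4. n4.wid = 5  [terminal]
5. n5.pre = "wmu"  ["w" ++ h.lab]
6. n5.fin = 30  [e.wid + 25]
7. n6.lab = 3  [len(A.pre)]
8. n8.key = true  [terminal]
9. n7.env = 11  [11]
10. n7.live = true  [c.key == true]
11. n7.lim = false  [c.key == false]
12. n9.mk = -7  [terminal]
13. n6.fin = "vw"  ["vw"]
14. n6.live = "um"  ["um"]
15. n6.lim = 26  [g.mk + 33]
16. n10.val = false  [A.fin > 30]
17. n10.fin = true  [A.fin == 30]
18. n11.lab = -7  [-7]
19. n11.wid = 12  [12]
20. n12.wid = 26  [terminal]
21. n13.lab = "yr"  [terminal]
22. n11.live = 25  [len(h.lab) + 23]
23. n11.hot = true  [B.wid == 12]
24. n14.val = true  [E₀.val == false]
25. n14.fin = false  [B.live > 25]
26. n15.lab = "mq"  [terminal]
27. n16.mk = 17  [terminal]
28. n14.lab = "mq"  [if E.val then h.lab else "x"]
29. n14.acc = "vy"  ["vy"]
30. n10.lab = "wu"  ["wu"]
31. n10.acc = "vyz"  [E₁.acc ++ "z"]
32. n5.sig = "nwmu"  ["n" ++ A.pre]
33. n2.env = 15  [15]
34. n2.live = true  [true]
35. n2.lim = true  [e.wid > 4]
36. n0.fin = "yr"  ["yr"]
37. n0.live = "yw"  ["yw"]
38. n0.lim = 11  [D.env - 4]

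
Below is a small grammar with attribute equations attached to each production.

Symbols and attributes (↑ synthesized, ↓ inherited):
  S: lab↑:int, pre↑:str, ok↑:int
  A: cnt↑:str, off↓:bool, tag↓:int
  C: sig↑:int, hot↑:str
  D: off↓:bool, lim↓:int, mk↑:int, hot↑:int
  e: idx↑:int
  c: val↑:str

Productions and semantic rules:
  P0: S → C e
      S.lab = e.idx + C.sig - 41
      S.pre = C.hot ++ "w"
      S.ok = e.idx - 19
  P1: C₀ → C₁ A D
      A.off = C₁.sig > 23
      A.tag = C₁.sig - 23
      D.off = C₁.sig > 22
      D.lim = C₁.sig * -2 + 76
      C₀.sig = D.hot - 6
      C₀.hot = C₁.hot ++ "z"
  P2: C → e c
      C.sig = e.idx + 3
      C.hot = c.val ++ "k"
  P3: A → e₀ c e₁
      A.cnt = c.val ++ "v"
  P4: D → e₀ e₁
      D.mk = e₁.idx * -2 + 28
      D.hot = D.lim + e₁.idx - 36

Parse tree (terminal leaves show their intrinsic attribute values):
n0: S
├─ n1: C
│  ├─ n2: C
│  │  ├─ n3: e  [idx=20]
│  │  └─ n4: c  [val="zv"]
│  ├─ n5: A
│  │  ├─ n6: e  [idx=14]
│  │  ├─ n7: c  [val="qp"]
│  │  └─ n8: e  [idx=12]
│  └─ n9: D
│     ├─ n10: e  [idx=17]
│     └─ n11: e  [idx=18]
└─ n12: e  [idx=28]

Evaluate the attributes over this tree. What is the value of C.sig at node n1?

1. n3.idx = 20  [terminal]
2. n4.val = "zv"  [terminal]
3. n2.sig = 23  [e.idx + 3]
4. n2.hot = "zvk"  [c.val ++ "k"]
5. n5.off = false  [C₁.sig > 23]
6. n5.tag = 0  [C₁.sig - 23]
7. n6.idx = 14  [terminal]
8. n7.val = "qp"  [terminal]
9. n8.idx = 12  [terminal]
10. n5.cnt = "qpv"  [c.val ++ "v"]
11. n9.off = true  [C₁.sig > 22]
12. n9.lim = 30  [C₁.sig * -2 + 76]
13. n10.idx = 17  [terminal]
14. n11.idx = 18  [terminal]
15. n9.mk = -8  [e₁.idx * -2 + 28]
16. n9.hot = 12  [D.lim + e₁.idx - 36]
17. n1.sig = 6  [D.hot - 6]
18. n1.hot = "zvkz"  [C₁.hot ++ "z"]
19. n12.idx = 28  [terminal]
20. n0.lab = -7  [e.idx + C.sig - 41]
21. n0.pre = "zvkzw"  [C.hot ++ "w"]
22. n0.ok = 9  [e.idx - 19]

6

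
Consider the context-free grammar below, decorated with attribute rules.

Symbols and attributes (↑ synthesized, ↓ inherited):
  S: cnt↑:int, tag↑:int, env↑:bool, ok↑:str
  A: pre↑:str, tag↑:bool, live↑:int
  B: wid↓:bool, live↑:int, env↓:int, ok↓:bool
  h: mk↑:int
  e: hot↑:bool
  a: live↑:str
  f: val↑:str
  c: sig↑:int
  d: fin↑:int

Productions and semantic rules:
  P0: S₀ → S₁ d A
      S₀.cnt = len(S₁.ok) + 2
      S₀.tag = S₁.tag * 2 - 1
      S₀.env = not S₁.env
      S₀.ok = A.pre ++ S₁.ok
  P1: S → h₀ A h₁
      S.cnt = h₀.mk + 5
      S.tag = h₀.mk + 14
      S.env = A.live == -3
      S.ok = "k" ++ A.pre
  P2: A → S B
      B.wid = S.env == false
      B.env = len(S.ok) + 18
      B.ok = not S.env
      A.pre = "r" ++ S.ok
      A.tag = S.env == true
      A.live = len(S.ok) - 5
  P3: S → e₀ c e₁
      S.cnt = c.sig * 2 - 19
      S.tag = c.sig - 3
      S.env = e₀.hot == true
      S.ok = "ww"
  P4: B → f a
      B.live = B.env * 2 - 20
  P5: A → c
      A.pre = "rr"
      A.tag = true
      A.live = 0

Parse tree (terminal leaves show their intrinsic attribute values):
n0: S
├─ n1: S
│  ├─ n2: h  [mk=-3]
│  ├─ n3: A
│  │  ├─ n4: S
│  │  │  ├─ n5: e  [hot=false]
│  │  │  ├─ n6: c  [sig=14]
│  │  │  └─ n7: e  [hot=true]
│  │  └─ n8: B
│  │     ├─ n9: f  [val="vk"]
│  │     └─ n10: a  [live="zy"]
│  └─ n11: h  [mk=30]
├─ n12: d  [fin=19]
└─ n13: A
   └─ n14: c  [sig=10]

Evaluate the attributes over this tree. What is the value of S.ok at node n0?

"rrkrww"

1. n2.mk = -3  [terminal]
2. n5.hot = false  [terminal]
3. n6.sig = 14  [terminal]
4. n7.hot = true  [terminal]
5. n4.cnt = 9  [c.sig * 2 - 19]
6. n4.tag = 11  [c.sig - 3]
7. n4.env = false  [e₀.hot == true]
8. n4.ok = "ww"  ["ww"]
9. n8.wid = true  [S.env == false]
10. n8.env = 20  [len(S.ok) + 18]
11. n8.ok = true  [not S.env]
12. n9.val = "vk"  [terminal]
13. n10.live = "zy"  [terminal]
14. n8.live = 20  [B.env * 2 - 20]
15. n3.pre = "rww"  ["r" ++ S.ok]
16. n3.tag = false  [S.env == true]
17. n3.live = -3  [len(S.ok) - 5]
18. n11.mk = 30  [terminal]
19. n1.cnt = 2  [h₀.mk + 5]
20. n1.tag = 11  [h₀.mk + 14]
21. n1.env = true  [A.live == -3]
22. n1.ok = "krww"  ["k" ++ A.pre]
23. n12.fin = 19  [terminal]
24. n14.sig = 10  [terminal]
25. n13.pre = "rr"  ["rr"]
26. n13.tag = true  [true]
27. n13.live = 0  [0]
28. n0.cnt = 6  [len(S₁.ok) + 2]
29. n0.tag = 21  [S₁.tag * 2 - 1]
30. n0.env = false  [not S₁.env]
31. n0.ok = "rrkrww"  [A.pre ++ S₁.ok]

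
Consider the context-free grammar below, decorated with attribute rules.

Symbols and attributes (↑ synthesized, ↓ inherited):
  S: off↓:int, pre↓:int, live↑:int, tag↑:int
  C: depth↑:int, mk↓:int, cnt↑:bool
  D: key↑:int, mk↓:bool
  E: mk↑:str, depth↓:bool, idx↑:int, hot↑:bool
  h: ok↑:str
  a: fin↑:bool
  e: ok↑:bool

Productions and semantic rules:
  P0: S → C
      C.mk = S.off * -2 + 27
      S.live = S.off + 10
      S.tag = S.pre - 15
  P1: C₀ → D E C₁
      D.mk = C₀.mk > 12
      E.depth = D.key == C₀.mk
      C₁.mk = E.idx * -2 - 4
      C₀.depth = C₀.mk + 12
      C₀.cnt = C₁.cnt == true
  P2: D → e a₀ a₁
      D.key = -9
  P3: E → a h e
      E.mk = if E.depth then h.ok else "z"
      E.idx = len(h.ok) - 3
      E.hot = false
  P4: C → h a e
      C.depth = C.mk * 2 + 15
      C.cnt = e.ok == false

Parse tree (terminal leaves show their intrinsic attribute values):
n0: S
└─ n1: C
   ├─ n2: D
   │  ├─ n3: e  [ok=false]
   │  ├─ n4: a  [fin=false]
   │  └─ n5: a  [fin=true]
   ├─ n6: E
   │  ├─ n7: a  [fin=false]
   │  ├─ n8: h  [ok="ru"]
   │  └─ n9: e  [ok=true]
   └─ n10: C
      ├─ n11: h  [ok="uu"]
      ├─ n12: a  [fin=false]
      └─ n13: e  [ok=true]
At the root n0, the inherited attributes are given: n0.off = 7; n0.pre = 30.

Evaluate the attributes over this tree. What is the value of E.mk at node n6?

"z"

1. n0.off = 7  [given at root]
2. n0.pre = 30  [given at root]
3. n1.mk = 13  [S.off * -2 + 27]
4. n2.mk = true  [C₀.mk > 12]
5. n3.ok = false  [terminal]
6. n4.fin = false  [terminal]
7. n5.fin = true  [terminal]
8. n2.key = -9  [-9]
9. n6.depth = false  [D.key == C₀.mk]
10. n7.fin = false  [terminal]
11. n8.ok = "ru"  [terminal]
12. n9.ok = true  [terminal]
13. n6.mk = "z"  [if E.depth then h.ok else "z"]
14. n6.idx = -1  [len(h.ok) - 3]
15. n6.hot = false  [false]
16. n10.mk = -2  [E.idx * -2 - 4]
17. n11.ok = "uu"  [terminal]
18. n12.fin = false  [terminal]
19. n13.ok = true  [terminal]
20. n10.depth = 11  [C.mk * 2 + 15]
21. n10.cnt = false  [e.ok == false]
22. n1.depth = 25  [C₀.mk + 12]
23. n1.cnt = false  [C₁.cnt == true]
24. n0.live = 17  [S.off + 10]
25. n0.tag = 15  [S.pre - 15]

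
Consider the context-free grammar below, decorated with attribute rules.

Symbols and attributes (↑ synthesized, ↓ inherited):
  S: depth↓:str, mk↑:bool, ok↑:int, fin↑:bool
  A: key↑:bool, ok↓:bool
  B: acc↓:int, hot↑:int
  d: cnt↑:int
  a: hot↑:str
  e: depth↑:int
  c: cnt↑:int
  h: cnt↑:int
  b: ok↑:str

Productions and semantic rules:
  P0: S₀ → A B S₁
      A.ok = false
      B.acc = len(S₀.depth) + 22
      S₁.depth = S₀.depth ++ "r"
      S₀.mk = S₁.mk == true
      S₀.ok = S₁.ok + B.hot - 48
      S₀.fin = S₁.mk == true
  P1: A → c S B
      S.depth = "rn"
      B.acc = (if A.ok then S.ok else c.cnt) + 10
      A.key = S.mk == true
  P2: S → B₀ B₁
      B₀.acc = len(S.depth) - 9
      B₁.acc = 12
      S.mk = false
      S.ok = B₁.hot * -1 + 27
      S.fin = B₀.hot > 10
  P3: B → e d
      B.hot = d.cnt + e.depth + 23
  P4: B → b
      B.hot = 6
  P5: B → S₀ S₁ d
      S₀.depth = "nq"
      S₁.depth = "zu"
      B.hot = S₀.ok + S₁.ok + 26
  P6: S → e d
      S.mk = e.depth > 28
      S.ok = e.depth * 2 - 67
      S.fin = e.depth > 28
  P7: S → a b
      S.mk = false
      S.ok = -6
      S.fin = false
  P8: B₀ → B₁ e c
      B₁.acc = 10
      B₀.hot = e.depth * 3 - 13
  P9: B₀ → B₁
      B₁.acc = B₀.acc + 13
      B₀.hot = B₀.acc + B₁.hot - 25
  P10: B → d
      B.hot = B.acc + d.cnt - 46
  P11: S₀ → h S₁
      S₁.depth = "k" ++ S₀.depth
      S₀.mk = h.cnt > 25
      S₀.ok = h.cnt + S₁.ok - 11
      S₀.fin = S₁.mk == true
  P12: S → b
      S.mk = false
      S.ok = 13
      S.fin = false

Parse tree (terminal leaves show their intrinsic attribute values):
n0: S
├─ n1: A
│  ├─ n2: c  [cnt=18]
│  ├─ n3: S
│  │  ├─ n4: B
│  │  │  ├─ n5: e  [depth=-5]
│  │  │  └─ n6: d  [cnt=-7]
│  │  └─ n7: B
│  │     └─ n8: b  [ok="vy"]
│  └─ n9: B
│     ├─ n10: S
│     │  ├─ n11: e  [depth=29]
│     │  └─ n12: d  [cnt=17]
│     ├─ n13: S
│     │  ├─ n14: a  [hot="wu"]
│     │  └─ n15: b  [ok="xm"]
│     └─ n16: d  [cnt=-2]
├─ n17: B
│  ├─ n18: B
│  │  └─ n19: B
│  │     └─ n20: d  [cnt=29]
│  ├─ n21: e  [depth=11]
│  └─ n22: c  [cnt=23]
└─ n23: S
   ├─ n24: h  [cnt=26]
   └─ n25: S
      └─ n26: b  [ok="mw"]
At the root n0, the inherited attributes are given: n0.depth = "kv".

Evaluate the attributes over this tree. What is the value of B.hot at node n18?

1. n0.depth = "kv"  [given at root]
2. n1.ok = false  [false]
3. n2.cnt = 18  [terminal]
4. n3.depth = "rn"  ["rn"]
5. n4.acc = -7  [len(S.depth) - 9]
6. n5.depth = -5  [terminal]
7. n6.cnt = -7  [terminal]
8. n4.hot = 11  [d.cnt + e.depth + 23]
9. n7.acc = 12  [12]
10. n8.ok = "vy"  [terminal]
11. n7.hot = 6  [6]
12. n3.mk = false  [false]
13. n3.ok = 21  [B₁.hot * -1 + 27]
14. n3.fin = true  [B₀.hot > 10]
15. n9.acc = 28  [(if A.ok then S.ok else c.cnt) + 10]
16. n10.depth = "nq"  ["nq"]
17. n11.depth = 29  [terminal]
18. n12.cnt = 17  [terminal]
19. n10.mk = true  [e.depth > 28]
20. n10.ok = -9  [e.depth * 2 - 67]
21. n10.fin = true  [e.depth > 28]
22. n13.depth = "zu"  ["zu"]
23. n14.hot = "wu"  [terminal]
24. n15.ok = "xm"  [terminal]
25. n13.mk = false  [false]
26. n13.ok = -6  [-6]
27. n13.fin = false  [false]
28. n16.cnt = -2  [terminal]
29. n9.hot = 11  [S₀.ok + S₁.ok + 26]
30. n1.key = false  [S.mk == true]
31. n17.acc = 24  [len(S₀.depth) + 22]
32. n18.acc = 10  [10]
33. n19.acc = 23  [B₀.acc + 13]
34. n20.cnt = 29  [terminal]
35. n19.hot = 6  [B.acc + d.cnt - 46]
36. n18.hot = -9  [B₀.acc + B₁.hot - 25]
37. n21.depth = 11  [terminal]
38. n22.cnt = 23  [terminal]
39. n17.hot = 20  [e.depth * 3 - 13]
40. n23.depth = "kvr"  [S₀.depth ++ "r"]
41. n24.cnt = 26  [terminal]
42. n25.depth = "kkvr"  ["k" ++ S₀.depth]
43. n26.ok = "mw"  [terminal]
44. n25.mk = false  [false]
45. n25.ok = 13  [13]
46. n25.fin = false  [false]
47. n23.mk = true  [h.cnt > 25]
48. n23.ok = 28  [h.cnt + S₁.ok - 11]
49. n23.fin = false  [S₁.mk == true]
50. n0.mk = true  [S₁.mk == true]
51. n0.ok = 0  [S₁.ok + B.hot - 48]
52. n0.fin = true  [S₁.mk == true]

-9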